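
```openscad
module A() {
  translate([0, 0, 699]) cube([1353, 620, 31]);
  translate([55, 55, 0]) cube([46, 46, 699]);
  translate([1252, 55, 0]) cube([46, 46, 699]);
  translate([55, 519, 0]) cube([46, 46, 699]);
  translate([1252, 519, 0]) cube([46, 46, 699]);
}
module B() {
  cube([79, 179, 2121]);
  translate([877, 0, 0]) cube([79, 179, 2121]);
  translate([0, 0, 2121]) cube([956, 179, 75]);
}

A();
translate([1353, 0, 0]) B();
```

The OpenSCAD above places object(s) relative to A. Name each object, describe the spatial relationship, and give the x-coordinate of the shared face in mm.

A is a table. B is a door frame. The door frame is against the table's +x side, with their −y faces flush. The x-coordinate of the shared face is 1353 mm.

The table's +x face and the door frame's −x face are both at x = 1353 mm.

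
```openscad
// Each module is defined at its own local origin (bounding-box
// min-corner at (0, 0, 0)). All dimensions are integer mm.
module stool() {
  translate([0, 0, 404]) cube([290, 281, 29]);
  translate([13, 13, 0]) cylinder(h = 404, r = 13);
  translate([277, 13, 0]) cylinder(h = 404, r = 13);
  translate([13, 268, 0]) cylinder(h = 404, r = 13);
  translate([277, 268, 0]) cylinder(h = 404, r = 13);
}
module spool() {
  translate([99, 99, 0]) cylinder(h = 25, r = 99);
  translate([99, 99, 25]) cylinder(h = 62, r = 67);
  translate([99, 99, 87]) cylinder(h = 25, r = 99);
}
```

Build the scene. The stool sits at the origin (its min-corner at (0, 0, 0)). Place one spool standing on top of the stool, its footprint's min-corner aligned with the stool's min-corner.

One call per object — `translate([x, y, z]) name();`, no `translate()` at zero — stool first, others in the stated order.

stool();
translate([0, 0, 433]) spool();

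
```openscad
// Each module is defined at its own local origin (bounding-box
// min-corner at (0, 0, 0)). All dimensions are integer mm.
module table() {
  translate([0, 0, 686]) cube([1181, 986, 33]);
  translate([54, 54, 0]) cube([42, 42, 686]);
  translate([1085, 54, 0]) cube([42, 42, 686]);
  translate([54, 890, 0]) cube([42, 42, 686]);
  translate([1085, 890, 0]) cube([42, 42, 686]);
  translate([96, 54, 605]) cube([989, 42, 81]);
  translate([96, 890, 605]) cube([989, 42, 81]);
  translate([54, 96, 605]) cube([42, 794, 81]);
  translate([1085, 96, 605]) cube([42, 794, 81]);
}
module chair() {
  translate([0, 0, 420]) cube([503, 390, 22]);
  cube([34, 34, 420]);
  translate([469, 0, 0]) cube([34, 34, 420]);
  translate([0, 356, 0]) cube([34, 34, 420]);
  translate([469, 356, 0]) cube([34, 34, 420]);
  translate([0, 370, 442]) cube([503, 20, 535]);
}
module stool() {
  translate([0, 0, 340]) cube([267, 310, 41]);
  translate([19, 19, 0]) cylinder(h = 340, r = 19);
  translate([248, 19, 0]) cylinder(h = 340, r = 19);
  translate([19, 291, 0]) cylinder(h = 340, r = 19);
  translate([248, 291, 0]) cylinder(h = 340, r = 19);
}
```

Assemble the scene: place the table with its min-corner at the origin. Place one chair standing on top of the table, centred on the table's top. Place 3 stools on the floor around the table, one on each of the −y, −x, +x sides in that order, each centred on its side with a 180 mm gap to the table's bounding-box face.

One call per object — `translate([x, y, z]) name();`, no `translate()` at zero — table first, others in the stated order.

table();
translate([339, 298, 719]) chair();
translate([457, -490, 0]) stool();
translate([-447, 338, 0]) stool();
translate([1361, 338, 0]) stool();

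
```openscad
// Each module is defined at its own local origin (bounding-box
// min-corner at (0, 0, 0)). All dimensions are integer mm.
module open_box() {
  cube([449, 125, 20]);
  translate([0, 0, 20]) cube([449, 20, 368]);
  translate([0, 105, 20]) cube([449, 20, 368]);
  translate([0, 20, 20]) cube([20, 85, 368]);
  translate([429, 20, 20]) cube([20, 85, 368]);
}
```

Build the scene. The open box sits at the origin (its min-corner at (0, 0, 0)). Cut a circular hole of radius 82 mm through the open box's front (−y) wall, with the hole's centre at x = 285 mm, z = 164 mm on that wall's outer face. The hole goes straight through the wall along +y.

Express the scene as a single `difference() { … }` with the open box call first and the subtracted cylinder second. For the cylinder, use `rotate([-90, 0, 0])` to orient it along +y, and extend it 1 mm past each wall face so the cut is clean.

difference() {
  open_box();
  translate([285, -1, 164]) rotate([-90, 0, 0]) cylinder(h = 22, r = 82);
}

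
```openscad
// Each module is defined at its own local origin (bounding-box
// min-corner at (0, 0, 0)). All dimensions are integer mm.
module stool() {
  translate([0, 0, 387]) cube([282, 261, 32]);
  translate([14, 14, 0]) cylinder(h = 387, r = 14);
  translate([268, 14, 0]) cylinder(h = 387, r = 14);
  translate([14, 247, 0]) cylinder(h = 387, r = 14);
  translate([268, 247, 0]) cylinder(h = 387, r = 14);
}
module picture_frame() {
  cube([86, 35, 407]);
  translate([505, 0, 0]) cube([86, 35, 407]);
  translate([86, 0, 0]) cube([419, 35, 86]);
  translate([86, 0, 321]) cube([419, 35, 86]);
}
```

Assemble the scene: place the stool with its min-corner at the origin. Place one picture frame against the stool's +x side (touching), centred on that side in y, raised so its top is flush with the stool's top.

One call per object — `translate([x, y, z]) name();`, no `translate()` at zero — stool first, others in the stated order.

stool();
translate([282, 113, 12]) picture_frame();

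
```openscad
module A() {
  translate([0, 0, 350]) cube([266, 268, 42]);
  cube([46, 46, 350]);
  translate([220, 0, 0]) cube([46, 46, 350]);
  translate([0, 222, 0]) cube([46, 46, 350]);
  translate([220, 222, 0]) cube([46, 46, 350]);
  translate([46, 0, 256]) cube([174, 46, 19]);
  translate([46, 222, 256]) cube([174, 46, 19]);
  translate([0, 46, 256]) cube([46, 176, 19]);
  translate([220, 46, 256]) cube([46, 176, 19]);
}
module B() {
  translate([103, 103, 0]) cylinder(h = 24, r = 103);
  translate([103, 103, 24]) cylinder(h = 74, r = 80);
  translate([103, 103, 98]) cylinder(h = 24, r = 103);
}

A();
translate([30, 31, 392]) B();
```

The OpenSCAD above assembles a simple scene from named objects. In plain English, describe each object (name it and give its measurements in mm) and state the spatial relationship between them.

A is a simple wooden stool: a rectangular seat 266 mm (x) by 268 mm (y), 42 mm thick, top face at z = 392 mm, on four square legs, each 46×46 mm in cross-section. The legs rest on z = 0, each flush with a corner of the seat. Four stretchers, 46 mm wide and 19 mm tall, connect adjacent legs with their undersides at z = 256 mm, each running between the inner faces of the legs it joins and aligned with the legs' outer faces on the other axis.

B is a spool: two coaxial disc flanges of radius 103 mm and thickness 24 mm, joined by a core cylinder of radius 80 mm and height 74 mm. The lower flange rests on z = 0 and the three cylinders share a vertical axis.

The spool is on top of the stool, centred.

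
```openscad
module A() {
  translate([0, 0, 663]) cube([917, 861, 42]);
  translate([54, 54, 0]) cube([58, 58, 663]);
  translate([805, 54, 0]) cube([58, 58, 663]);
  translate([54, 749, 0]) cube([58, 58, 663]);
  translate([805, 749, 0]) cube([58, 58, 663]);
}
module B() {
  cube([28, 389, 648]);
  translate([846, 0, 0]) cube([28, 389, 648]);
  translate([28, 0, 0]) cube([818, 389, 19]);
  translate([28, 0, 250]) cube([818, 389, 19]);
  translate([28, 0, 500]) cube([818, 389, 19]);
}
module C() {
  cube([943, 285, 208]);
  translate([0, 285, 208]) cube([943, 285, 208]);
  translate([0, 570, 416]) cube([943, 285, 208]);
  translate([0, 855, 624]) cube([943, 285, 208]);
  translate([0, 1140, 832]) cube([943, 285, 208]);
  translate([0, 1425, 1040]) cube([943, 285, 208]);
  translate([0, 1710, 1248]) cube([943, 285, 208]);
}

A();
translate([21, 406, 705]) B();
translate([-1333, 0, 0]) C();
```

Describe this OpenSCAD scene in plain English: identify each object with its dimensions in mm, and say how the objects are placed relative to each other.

A is a table: top 917 mm (x) × 861 mm (y), 42 mm thick, upper face at z = 705 mm, on four 58×58 mm square legs, each inset 54 mm from the nearest pair of top edges, running from z = 0 to the bottom of the top.

B is a bookshelf 874 mm wide overall, 389 mm deep and 648 mm tall. The two sides are 28 mm thick vertical panels. 3 horizontal shelves of 19 mm thickness span between the inner faces of the sides; the lowest shelf sits on the floor and shelves are stacked with a clear vertical gap of 231 mm between each pair.

C is a run of 7 identical solid stair steps. Each tread is 943×285 mm and each step block is 208 mm high. Step 1 rests on the floor; step k is offset from step 1 by (k−1)×285 mm in y and (k−1)×208 mm in z.

The bookshelf is on top of the table. The staircase is on the floor beside the table on its −x side.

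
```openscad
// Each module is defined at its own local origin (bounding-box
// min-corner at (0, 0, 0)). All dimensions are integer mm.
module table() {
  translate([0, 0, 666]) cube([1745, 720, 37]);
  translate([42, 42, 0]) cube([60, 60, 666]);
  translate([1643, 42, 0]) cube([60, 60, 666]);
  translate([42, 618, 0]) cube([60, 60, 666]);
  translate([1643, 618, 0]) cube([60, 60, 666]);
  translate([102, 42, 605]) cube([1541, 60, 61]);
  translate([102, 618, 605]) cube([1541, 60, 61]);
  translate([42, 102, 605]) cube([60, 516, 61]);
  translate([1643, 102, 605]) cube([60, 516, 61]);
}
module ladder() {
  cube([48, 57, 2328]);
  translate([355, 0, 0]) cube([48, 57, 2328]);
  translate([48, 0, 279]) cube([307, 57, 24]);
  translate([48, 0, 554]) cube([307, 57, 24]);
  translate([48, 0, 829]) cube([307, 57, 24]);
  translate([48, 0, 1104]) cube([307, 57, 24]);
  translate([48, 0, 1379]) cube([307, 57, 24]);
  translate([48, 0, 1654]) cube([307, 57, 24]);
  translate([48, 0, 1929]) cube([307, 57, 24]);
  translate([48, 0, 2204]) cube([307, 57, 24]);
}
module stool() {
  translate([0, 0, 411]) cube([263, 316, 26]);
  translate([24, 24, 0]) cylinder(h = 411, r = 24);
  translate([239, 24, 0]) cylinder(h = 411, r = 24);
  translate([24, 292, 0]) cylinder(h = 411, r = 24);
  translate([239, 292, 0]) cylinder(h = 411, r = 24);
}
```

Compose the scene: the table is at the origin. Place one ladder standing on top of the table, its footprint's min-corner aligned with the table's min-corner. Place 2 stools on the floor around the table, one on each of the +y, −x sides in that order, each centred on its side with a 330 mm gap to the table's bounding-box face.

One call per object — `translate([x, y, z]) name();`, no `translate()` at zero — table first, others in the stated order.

table();
translate([0, 0, 703]) ladder();
translate([741, 1050, 0]) stool();
translate([-593, 202, 0]) stool();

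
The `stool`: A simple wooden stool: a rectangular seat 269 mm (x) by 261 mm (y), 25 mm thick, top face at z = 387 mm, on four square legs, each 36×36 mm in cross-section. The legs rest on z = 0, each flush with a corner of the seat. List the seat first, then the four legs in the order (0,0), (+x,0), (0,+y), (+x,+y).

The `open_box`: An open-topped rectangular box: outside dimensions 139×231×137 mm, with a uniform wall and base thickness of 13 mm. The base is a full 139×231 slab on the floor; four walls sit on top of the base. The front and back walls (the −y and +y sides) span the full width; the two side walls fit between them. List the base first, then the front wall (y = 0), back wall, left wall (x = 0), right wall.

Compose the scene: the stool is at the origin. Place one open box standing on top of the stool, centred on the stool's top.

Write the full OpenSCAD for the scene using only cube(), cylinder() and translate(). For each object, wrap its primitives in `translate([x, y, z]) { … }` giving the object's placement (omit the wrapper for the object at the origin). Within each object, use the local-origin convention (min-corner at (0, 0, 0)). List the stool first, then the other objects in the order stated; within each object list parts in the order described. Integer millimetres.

translate([0, 0, 362]) cube([269, 261, 25]);
cube([36, 36, 362]);
translate([233, 0, 0]) cube([36, 36, 362]);
translate([0, 225, 0]) cube([36, 36, 362]);
translate([233, 225, 0]) cube([36, 36, 362]);
translate([65, 15, 387]) {
  cube([139, 231, 13]);
  translate([0, 0, 13]) cube([139, 13, 124]);
  translate([0, 218, 13]) cube([139, 13, 124]);
  translate([0, 13, 13]) cube([13, 205, 124]);
  translate([126, 13, 13]) cube([13, 205, 124]);
}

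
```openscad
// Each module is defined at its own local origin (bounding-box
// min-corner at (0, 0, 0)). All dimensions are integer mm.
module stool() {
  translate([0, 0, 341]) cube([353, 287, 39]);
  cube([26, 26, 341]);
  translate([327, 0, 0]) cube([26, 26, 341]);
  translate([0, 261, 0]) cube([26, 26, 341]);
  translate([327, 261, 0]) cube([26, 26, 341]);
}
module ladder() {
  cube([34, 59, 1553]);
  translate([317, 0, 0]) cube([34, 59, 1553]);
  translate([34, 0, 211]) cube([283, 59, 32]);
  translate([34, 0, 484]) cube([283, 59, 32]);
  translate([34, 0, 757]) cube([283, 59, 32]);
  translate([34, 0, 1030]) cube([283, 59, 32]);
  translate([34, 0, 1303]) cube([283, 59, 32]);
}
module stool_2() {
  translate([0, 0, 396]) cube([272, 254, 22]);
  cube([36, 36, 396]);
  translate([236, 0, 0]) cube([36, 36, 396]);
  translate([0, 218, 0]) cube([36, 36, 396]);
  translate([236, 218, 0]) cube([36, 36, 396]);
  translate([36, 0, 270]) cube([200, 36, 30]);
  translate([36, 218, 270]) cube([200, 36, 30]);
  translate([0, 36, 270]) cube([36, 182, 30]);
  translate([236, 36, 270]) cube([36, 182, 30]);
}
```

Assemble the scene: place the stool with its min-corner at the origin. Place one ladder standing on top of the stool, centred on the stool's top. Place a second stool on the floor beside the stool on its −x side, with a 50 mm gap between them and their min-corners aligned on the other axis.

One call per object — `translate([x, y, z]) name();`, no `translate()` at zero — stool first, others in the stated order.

stool();
translate([1, 114, 380]) ladder();
translate([-322, 0, 0]) stool_2();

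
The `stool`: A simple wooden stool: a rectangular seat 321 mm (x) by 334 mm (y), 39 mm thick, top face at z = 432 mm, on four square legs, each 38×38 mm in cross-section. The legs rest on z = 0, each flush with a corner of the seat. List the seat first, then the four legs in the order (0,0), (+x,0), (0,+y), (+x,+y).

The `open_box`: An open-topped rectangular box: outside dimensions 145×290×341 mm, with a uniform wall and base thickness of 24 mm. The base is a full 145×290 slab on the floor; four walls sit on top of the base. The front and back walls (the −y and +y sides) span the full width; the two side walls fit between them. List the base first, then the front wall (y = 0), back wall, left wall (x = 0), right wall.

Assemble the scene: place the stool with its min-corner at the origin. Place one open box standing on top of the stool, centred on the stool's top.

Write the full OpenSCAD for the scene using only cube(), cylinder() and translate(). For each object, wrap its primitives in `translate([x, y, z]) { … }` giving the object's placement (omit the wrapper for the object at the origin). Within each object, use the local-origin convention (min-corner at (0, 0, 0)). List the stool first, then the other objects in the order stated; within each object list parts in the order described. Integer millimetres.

translate([0, 0, 393]) cube([321, 334, 39]);
cube([38, 38, 393]);
translate([283, 0, 0]) cube([38, 38, 393]);
translate([0, 296, 0]) cube([38, 38, 393]);
translate([283, 296, 0]) cube([38, 38, 393]);
translate([88, 22, 432]) {
  cube([145, 290, 24]);
  translate([0, 0, 24]) cube([145, 24, 317]);
  translate([0, 266, 24]) cube([145, 24, 317]);
  translate([0, 24, 24]) cube([24, 242, 317]);
  translate([121, 24, 24]) cube([24, 242, 317]);
}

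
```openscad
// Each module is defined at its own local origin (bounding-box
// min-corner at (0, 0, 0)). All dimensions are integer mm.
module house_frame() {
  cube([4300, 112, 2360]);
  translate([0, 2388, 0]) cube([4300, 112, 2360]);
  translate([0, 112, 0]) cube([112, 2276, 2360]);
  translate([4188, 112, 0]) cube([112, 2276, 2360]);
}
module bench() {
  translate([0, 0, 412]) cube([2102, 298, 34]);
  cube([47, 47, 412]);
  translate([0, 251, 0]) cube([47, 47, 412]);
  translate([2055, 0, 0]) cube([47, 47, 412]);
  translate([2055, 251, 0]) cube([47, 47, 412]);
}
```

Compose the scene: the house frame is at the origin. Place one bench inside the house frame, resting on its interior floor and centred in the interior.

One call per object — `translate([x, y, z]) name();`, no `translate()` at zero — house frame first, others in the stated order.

house_frame();
translate([1099, 1101, 0]) bench();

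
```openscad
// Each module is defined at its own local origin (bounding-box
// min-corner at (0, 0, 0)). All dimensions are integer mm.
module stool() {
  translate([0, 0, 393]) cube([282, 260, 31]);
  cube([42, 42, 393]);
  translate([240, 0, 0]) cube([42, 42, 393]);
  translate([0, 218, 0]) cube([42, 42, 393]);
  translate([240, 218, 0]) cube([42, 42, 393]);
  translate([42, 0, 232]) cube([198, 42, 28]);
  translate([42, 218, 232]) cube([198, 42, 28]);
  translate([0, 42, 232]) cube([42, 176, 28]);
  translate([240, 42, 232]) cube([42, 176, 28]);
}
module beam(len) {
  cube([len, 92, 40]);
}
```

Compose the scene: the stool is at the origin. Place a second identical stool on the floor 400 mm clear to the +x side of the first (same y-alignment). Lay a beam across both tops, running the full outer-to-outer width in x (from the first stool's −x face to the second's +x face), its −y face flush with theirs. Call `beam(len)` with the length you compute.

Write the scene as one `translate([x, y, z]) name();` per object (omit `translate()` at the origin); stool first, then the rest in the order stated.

stool();
translate([682, 0, 0]) stool();
translate([0, 0, 424]) beam(964);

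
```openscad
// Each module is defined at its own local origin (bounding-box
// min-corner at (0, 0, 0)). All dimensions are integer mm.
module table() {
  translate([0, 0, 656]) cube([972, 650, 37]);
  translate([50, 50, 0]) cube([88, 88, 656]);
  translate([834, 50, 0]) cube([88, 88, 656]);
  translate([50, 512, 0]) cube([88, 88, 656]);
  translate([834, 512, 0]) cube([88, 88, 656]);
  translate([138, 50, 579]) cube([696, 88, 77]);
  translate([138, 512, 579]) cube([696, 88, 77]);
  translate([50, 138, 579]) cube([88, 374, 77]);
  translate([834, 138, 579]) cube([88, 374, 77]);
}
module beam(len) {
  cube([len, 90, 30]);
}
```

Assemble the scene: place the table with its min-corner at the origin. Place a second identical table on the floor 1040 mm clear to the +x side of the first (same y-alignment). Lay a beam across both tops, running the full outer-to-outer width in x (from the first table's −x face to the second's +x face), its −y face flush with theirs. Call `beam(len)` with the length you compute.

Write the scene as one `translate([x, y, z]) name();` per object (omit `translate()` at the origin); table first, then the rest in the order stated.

table();
translate([2012, 0, 0]) table();
translate([0, 0, 693]) beam(2984);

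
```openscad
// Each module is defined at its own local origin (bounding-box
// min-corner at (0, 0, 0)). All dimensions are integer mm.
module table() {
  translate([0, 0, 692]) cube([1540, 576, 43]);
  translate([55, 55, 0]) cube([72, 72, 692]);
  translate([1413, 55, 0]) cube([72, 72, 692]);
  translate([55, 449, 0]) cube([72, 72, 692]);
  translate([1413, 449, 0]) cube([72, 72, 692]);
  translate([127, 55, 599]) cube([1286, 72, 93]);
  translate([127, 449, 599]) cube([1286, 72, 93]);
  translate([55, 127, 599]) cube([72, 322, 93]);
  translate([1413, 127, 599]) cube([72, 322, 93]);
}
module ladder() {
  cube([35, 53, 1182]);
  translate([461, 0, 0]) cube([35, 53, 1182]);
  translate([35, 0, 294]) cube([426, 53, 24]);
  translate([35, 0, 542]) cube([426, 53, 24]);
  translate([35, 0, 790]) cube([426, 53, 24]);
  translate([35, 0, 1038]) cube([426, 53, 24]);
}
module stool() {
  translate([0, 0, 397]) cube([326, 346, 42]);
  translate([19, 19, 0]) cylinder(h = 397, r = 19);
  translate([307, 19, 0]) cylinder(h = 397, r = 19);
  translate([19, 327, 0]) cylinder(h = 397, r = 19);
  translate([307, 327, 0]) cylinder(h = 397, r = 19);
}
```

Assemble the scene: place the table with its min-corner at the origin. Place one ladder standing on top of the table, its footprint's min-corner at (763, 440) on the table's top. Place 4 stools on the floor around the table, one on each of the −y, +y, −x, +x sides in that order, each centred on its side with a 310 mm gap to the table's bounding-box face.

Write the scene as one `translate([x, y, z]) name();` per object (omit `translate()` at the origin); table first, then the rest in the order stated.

table();
translate([763, 440, 735]) ladder();
translate([607, -656, 0]) stool();
translate([607, 886, 0]) stool();
translate([-636, 115, 0]) stool();
translate([1850, 115, 0]) stool();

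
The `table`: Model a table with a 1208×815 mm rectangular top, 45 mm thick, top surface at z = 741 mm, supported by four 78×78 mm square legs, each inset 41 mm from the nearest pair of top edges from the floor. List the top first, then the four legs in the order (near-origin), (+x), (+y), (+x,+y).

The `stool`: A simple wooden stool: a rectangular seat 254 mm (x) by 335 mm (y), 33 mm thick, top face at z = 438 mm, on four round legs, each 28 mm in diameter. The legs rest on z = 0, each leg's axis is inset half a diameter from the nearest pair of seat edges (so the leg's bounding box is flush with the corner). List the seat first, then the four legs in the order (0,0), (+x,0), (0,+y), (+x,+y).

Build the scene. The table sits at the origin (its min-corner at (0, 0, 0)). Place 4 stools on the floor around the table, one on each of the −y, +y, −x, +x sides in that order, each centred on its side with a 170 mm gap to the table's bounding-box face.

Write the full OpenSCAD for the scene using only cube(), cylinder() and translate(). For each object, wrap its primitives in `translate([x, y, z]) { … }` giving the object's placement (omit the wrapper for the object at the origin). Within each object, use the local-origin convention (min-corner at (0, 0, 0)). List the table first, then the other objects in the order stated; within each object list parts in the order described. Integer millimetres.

translate([0, 0, 696]) cube([1208, 815, 45]);
translate([41, 41, 0]) cube([78, 78, 696]);
translate([1089, 41, 0]) cube([78, 78, 696]);
translate([41, 696, 0]) cube([78, 78, 696]);
translate([1089, 696, 0]) cube([78, 78, 696]);
translate([477, -505, 0]) {
  translate([0, 0, 405]) cube([254, 335, 33]);
  translate([14, 14, 0]) cylinder(h = 405, r = 14);
  translate([240, 14, 0]) cylinder(h = 405, r = 14);
  translate([14, 321, 0]) cylinder(h = 405, r = 14);
  translate([240, 321, 0]) cylinder(h = 405, r = 14);
}
translate([477, 985, 0]) {
  translate([0, 0, 405]) cube([254, 335, 33]);
  translate([14, 14, 0]) cylinder(h = 405, r = 14);
  translate([240, 14, 0]) cylinder(h = 405, r = 14);
  translate([14, 321, 0]) cylinder(h = 405, r = 14);
  translate([240, 321, 0]) cylinder(h = 405, r = 14);
}
translate([-424, 240, 0]) {
  translate([0, 0, 405]) cube([254, 335, 33]);
  translate([14, 14, 0]) cylinder(h = 405, r = 14);
  translate([240, 14, 0]) cylinder(h = 405, r = 14);
  translate([14, 321, 0]) cylinder(h = 405, r = 14);
  translate([240, 321, 0]) cylinder(h = 405, r = 14);
}
translate([1378, 240, 0]) {
  translate([0, 0, 405]) cube([254, 335, 33]);
  translate([14, 14, 0]) cylinder(h = 405, r = 14);
  translate([240, 14, 0]) cylinder(h = 405, r = 14);
  translate([14, 321, 0]) cylinder(h = 405, r = 14);
  translate([240, 321, 0]) cylinder(h = 405, r = 14);
}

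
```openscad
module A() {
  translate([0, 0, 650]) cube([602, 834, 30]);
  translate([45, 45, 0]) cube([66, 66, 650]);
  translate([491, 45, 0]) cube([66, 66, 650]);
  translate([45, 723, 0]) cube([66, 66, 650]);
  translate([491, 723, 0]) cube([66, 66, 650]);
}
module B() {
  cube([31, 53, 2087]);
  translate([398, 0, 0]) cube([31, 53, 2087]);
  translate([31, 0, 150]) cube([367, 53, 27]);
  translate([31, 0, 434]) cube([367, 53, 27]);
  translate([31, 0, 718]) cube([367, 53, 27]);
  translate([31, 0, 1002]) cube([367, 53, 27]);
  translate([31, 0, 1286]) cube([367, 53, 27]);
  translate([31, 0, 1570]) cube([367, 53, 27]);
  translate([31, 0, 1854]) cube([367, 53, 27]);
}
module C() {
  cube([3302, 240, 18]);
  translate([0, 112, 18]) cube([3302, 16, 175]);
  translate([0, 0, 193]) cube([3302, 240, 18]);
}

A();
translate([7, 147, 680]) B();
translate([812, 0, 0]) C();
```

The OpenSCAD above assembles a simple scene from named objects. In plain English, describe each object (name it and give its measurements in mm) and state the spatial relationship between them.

A is a table: top 602 mm (x) × 834 mm (y), 30 mm thick, upper face at z = 680 mm, on four 66×66 mm square legs, each inset 45 mm from the nearest pair of top edges, running from z = 0 to the bottom of the top.

B is a straight ladder. Two 31×53 mm vertical rails, 2087 mm tall, stand 429 mm apart (outside-to-outside) with their front faces coplanar on the −y side. 7 rungs, each 53 mm deep and 27 mm tall, span between the inner faces of the rails, front faces flush with the rails. The lowest rung's underside is at z = 150 mm and rungs are spaced 284 mm apart (underside to underside).

C is an I-beam lying along x, 3302 mm long. Overall section height 211 mm. Two flanges 240 mm wide (y) and 18 mm thick, one on the floor and one at the top; a web 16 mm thick runs between them, centred on the flange width.

The ladder is on top of the table. The I-beam is on the floor beside the table on its +x side.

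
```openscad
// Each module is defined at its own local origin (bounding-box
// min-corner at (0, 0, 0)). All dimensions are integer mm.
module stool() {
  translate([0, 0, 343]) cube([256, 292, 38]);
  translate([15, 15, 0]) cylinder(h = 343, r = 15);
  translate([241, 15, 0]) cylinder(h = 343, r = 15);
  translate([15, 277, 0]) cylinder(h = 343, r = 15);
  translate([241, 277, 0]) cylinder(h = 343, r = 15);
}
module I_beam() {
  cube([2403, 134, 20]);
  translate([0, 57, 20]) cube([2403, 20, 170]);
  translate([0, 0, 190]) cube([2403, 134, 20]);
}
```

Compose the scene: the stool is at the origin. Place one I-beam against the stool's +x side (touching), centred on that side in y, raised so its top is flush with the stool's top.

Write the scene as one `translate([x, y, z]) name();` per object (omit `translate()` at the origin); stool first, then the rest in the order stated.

stool();
translate([256, 79, 171]) I_beam();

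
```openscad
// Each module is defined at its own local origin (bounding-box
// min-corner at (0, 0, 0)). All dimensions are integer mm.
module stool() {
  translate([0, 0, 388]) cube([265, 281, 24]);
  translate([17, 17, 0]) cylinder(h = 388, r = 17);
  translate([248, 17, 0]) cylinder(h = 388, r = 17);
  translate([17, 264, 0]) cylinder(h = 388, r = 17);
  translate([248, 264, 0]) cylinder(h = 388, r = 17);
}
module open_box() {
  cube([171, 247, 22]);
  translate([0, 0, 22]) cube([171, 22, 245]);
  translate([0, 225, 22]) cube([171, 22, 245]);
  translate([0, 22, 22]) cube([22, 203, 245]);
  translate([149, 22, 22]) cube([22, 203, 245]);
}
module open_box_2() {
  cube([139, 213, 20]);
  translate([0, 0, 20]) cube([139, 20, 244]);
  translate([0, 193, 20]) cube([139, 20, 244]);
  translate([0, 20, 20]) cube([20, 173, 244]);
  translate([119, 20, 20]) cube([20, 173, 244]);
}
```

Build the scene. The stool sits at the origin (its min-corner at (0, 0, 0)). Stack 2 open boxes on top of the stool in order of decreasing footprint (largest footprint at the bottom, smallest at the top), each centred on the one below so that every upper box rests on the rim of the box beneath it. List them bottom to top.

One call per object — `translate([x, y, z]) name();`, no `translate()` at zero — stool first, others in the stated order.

stool();
translate([47, 17, 412]) open_box();
translate([63, 34, 679]) open_box_2();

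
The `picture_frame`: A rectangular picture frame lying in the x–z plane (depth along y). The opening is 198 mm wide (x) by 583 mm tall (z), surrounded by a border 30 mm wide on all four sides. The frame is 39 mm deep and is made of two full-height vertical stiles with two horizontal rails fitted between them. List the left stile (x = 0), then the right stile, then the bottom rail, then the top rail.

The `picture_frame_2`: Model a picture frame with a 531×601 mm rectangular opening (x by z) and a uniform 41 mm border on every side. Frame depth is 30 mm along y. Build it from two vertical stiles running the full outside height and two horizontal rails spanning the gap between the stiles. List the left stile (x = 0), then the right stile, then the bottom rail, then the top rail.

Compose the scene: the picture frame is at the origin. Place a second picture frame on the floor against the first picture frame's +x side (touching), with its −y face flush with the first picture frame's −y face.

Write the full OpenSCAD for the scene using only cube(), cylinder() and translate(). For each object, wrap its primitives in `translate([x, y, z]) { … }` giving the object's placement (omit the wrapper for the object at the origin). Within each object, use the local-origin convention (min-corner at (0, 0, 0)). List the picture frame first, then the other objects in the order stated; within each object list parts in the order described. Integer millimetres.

cube([30, 39, 643]);
translate([228, 0, 0]) cube([30, 39, 643]);
translate([30, 0, 0]) cube([198, 39, 30]);
translate([30, 0, 613]) cube([198, 39, 30]);
translate([258, 0, 0]) {
  cube([41, 30, 683]);
  translate([572, 0, 0]) cube([41, 30, 683]);
  translate([41, 0, 0]) cube([531, 30, 41]);
  translate([41, 0, 642]) cube([531, 30, 41]);
}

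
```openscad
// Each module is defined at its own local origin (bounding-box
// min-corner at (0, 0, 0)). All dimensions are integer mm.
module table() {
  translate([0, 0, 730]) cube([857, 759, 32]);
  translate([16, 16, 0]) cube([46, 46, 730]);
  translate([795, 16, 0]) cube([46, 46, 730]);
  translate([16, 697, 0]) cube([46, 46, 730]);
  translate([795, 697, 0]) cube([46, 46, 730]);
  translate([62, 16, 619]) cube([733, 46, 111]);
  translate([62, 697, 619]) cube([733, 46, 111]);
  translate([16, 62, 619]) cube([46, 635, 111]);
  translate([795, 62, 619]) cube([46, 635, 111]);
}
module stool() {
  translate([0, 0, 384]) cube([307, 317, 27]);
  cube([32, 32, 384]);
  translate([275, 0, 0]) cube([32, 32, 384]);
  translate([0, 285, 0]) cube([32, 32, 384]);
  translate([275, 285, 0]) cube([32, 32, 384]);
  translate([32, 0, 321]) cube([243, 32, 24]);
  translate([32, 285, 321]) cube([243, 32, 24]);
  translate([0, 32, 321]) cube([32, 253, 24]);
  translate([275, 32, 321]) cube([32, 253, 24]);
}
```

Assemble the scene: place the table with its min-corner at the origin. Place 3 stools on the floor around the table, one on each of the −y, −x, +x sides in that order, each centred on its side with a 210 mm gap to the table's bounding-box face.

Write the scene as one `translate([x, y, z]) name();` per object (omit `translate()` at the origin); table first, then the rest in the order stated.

table();
translate([275, -527, 0]) stool();
translate([-517, 221, 0]) stool();
translate([1067, 221, 0]) stool();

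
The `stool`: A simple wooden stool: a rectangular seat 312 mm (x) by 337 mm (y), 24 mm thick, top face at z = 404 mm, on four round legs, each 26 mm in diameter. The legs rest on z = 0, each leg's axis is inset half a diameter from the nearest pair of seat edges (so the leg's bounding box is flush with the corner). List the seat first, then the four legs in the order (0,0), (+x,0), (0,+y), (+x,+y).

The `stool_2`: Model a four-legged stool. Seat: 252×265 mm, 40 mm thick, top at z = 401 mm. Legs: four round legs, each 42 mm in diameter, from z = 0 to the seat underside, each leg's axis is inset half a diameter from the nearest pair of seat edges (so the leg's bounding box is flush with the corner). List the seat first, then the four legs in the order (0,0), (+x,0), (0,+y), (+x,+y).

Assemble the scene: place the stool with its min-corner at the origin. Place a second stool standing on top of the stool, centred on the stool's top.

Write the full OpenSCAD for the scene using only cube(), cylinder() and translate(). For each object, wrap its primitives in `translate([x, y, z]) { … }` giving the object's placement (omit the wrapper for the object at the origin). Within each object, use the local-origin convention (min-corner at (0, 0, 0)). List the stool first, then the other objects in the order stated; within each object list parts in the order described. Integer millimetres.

translate([0, 0, 380]) cube([312, 337, 24]);
translate([13, 13, 0]) cylinder(h = 380, r = 13);
translate([299, 13, 0]) cylinder(h = 380, r = 13);
translate([13, 324, 0]) cylinder(h = 380, r = 13);
translate([299, 324, 0]) cylinder(h = 380, r = 13);
translate([30, 36, 404]) {
  translate([0, 0, 361]) cube([252, 265, 40]);
  translate([21, 21, 0]) cylinder(h = 361, r = 21);
  translate([231, 21, 0]) cylinder(h = 361, r = 21);
  translate([21, 244, 0]) cylinder(h = 361, r = 21);
  translate([231, 244, 0]) cylinder(h = 361, r = 21);
}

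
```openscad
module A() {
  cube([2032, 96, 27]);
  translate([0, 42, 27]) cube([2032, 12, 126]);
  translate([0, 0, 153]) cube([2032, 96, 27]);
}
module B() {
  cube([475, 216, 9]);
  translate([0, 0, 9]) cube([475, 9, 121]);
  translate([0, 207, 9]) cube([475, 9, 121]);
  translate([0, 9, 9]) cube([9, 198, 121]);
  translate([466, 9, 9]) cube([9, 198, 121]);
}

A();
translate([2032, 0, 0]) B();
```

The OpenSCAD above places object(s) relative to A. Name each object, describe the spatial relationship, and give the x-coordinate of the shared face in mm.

A is an I-beam. B is an open box. The open box is against the I-beam's +x side, with their −y faces flush. The x-coordinate of the shared face is 2032 mm.

The I-beam's +x face and the open box's −x face are both at x = 2032 mm.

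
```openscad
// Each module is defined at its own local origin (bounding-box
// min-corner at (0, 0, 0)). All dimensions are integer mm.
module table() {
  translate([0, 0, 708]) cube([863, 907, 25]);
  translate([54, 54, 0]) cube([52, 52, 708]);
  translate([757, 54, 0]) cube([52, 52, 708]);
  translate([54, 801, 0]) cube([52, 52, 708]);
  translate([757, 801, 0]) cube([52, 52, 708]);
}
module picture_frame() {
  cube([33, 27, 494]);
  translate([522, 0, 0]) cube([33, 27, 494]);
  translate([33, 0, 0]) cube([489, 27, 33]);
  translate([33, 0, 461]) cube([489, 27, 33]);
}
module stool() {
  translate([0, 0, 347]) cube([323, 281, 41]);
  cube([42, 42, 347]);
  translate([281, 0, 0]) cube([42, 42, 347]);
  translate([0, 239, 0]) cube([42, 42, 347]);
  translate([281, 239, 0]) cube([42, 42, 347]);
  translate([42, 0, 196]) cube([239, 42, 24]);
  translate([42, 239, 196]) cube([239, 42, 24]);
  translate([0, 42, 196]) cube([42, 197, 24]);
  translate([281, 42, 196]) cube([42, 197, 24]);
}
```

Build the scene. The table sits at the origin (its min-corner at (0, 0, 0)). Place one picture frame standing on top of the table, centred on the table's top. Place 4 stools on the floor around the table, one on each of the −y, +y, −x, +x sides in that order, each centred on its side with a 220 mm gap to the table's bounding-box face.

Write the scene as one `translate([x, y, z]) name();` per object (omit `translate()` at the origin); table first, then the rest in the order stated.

table();
translate([154, 440, 733]) picture_frame();
translate([270, -501, 0]) stool();
translate([270, 1127, 0]) stool();
translate([-543, 313, 0]) stool();
translate([1083, 313, 0]) stool();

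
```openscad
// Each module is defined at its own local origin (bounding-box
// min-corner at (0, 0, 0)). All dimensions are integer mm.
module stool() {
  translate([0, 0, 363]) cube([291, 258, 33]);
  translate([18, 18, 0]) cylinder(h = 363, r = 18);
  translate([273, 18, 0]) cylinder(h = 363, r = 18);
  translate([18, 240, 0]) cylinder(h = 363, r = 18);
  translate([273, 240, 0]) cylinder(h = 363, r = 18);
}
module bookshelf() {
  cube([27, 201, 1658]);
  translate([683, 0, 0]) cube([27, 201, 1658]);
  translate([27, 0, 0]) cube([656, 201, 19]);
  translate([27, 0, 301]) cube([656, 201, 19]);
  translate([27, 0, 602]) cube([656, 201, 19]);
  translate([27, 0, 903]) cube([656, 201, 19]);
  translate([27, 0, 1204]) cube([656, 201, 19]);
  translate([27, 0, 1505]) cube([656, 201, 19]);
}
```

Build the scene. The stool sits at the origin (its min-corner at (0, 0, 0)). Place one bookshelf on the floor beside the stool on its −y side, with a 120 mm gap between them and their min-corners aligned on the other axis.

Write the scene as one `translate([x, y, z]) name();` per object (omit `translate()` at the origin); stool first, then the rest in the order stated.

stool();
translate([0, -321, 0]) bookshelf();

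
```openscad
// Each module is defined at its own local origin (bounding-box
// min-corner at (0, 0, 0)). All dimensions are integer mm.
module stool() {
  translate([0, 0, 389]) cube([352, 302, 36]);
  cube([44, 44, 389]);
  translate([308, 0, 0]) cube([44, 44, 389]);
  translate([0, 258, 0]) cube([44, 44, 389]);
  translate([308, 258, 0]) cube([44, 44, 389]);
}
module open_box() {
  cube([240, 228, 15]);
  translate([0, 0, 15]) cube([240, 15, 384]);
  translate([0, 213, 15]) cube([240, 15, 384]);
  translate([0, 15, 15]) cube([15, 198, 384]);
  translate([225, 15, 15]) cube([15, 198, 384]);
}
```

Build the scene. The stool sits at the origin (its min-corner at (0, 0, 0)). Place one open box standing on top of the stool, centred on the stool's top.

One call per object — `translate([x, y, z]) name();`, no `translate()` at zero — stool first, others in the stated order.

stool();
translate([56, 37, 425]) open_box();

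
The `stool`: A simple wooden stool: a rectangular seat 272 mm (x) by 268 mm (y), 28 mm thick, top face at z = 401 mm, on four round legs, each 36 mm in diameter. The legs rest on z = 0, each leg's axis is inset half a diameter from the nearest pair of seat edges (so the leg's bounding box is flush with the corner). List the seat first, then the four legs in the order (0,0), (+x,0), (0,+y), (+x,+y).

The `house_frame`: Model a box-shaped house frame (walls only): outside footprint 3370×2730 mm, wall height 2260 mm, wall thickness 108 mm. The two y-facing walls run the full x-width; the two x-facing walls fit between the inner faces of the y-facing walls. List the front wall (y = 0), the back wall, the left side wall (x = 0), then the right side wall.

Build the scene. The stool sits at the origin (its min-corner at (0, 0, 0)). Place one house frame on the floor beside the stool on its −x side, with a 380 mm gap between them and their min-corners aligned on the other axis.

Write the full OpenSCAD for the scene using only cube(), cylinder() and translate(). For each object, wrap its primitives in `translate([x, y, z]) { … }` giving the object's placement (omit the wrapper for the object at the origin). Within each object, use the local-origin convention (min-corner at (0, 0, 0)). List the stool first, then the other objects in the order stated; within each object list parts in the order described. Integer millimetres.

translate([0, 0, 373]) cube([272, 268, 28]);
translate([18, 18, 0]) cylinder(h = 373, r = 18);
translate([254, 18, 0]) cylinder(h = 373, r = 18);
translate([18, 250, 0]) cylinder(h = 373, r = 18);
translate([254, 250, 0]) cylinder(h = 373, r = 18);
translate([-3750, 0, 0]) {
  cube([3370, 108, 2260]);
  translate([0, 2622, 0]) cube([3370, 108, 2260]);
  translate([0, 108, 0]) cube([108, 2514, 2260]);
  translate([3262, 108, 0]) cube([108, 2514, 2260]);
}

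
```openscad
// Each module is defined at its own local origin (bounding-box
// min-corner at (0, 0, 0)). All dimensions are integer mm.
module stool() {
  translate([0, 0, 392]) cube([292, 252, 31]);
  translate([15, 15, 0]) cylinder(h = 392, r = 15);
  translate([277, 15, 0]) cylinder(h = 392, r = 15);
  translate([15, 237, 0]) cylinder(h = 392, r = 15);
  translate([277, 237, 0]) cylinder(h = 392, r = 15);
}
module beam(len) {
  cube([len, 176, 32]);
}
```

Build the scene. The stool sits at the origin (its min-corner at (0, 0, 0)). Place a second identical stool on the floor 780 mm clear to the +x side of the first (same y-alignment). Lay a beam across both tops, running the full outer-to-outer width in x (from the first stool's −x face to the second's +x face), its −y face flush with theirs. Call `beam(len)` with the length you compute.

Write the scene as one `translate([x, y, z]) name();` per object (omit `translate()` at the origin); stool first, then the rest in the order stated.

stool();
translate([1072, 0, 0]) stool();
translate([0, 0, 423]) beam(1364);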